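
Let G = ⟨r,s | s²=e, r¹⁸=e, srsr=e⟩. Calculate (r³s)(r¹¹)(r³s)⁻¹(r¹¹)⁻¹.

[(r³s), (r¹¹)] = (r³s)·(r¹¹)·(r³s)⁻¹·(r¹¹)⁻¹.
  (r³s) · (r¹¹) = r¹⁰s
  (r¹⁰s) · (r³s) = r⁷
  (r⁷) · (r⁷) = r¹⁴

Answer: r¹⁴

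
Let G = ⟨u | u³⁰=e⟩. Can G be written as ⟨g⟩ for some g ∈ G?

|G| = 30. The element u has order 30 (its powers give 30 distinct elements), so ⟨u⟩ = G and G is cyclic.

Answer: Yes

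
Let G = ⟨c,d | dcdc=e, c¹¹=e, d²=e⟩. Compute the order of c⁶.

Compute successive powers until reaching e:
  (c⁶)¹ = c⁶, (c⁶)² = c, (c⁶)³ = c⁷, (c⁶)⁴ = c², (c⁶)⁵ = c⁸, (c⁶)⁶ = c³, (c⁶)⁷ = c⁹, (c⁶)⁸ = c⁴, (c⁶)⁹ = c¹⁰, (c⁶)¹⁰ = c⁵, (c⁶)¹¹ = e.
The smallest positive k with (c⁶)ᵏ = e is 11.

Answer: 11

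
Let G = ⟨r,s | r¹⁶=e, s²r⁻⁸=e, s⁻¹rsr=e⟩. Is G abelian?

r·s = rs but s·r = r⁷s⁻¹, so r·s ≠ s·r and G is not abelian.

Answer: No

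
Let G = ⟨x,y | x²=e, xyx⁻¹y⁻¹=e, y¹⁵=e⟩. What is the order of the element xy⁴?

Compute successive powers until reaching e:
  (xy⁴)¹ = xy⁴, (xy⁴)² = y⁸, (xy⁴)³ = xy¹², (xy⁴)⁴ = y, (xy⁴)⁵ = xy⁵, (xy⁴)⁶ = y⁹, (xy⁴)⁷ = xy¹³, (xy⁴)⁸ = y², (xy⁴)⁹ = xy⁶, (xy⁴)¹⁰ = y¹⁰, (xy⁴)¹¹ = xy¹⁴, (xy⁴)¹² = y³, (xy⁴)¹³ = xy⁷, (xy⁴)¹⁴ = y¹¹, (xy⁴)¹⁵ = x, (xy⁴)¹⁶ = y⁴, (xy⁴)¹⁷ = xy⁸, (xy⁴)¹⁸ = y¹², (xy⁴)¹⁹ = xy, (xy⁴)²⁰ = y⁵, (xy⁴)²¹ = xy⁹, (xy⁴)²² = y¹³, (xy⁴)²³ = xy², (xy⁴)²⁴ = y⁶, (xy⁴)²⁵ = xy¹⁰, (xy⁴)²⁶ = y¹⁴, (xy⁴)²⁷ = xy³, (xy⁴)²⁸ = y⁷, (xy⁴)²⁹ = xy¹¹, (xy⁴)³⁰ = e.
The smallest positive k with (xy⁴)ᵏ = e is 30.

Answer: 30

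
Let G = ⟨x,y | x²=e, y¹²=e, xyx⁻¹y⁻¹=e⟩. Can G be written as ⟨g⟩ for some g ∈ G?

|G| = 24, but the maximum element order in G is 12 < 24. No single element generates all of G, so G is not cyclic.

Answer: No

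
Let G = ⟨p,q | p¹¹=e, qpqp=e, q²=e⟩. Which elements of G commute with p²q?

⟨p²q⟩ ⊆ C_G(p²q) since powers of p²q commute with p²q; so |C_G(p²q)| ≥ |⟨p²q⟩| = 2.
By orbit–stabilizer, |C_G(p²q)| = |G| / |conj. class of p²q| = 22 / 11 = 2.
The 2 elements commuting with p²q are {e, p²q}.

Answer: {e, p²q}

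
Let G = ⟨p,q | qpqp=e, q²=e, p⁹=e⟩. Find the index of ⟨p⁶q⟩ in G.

First find ord(p⁶q) by computing successive powers:
  (p⁶q)¹ = p⁶q, (p⁶q)² = e.
So |⟨p⁶q⟩| = ord(p⁶q) = 2. With |G| = 18, by Lagrange [G : ⟨p⁶q⟩] = 18/2 = 9.

Answer: 9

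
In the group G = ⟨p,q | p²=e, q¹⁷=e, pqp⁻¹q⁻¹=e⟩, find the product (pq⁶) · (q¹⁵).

Compute (pq⁶) · (q¹⁵) by multiplying left to right and reducing via the relations at each step:
  (pq⁶) · q¹⁵ = pq⁴

Answer: pq⁴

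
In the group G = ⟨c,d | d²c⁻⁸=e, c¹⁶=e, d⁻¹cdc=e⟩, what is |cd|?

Compute successive powers until reaching e:
  (cd)¹ = cd, (cd)² = c⁸, (cd)³ = cd⁻¹, (cd)⁴ = e.
The smallest positive k with (cd)ᵏ = e is 4.

Answer: 4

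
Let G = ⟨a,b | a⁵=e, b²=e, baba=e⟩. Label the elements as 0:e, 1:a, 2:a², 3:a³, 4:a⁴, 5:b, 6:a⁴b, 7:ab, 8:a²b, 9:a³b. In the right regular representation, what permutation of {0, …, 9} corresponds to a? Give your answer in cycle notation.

(0 1 2 3 4)(5 6 9 8 7)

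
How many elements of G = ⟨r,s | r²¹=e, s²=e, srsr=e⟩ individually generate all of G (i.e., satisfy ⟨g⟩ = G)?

⟨g⟩ = G would require ord(g) = |G| = 42, but the maximum element order in G is 21 < 42. So G is not cyclic and no single element generates it: the count is 0.

Answer: 0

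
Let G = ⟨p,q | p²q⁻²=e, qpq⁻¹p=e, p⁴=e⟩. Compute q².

Compute successive powers of q, reducing at each step:
  q²: q · q = p²

Answer: p²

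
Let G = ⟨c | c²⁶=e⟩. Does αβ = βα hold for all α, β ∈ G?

G has a single generator, so G is cyclic and hence abelian.

Answer: Yes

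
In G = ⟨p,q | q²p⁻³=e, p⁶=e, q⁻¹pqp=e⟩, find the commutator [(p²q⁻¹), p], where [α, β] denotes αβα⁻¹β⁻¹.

[(p²q⁻¹), p] = (p²q⁻¹)·p·(p²q⁻¹)⁻¹·p⁻¹.
  (p²q⁻¹) · p = pq⁻¹
  (pq⁻¹) · (p²q) = p⁵
  (p⁵) · (p⁵) = p⁴

Answer: p⁴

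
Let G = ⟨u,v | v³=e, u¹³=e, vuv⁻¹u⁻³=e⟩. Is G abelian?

u·v = uv but v·u = u³v, so u·v ≠ v·u and G is not abelian.

Answer: No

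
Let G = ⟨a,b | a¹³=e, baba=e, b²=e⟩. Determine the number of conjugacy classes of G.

The conjugacy classes (representative and size) are:
  [e] (size 1), [a¹²] (size 2), [a¹¹] (size 2), [a³] (size 2), [a⁴] (size 2), [a⁸] (size 2), [a⁶] (size 2), [b] (size 13).
Class equation: 1 + 2 + 2 + 2 + 2 + 2 + 2 + 13 = 26 = |G|. So G has 8 conjugacy classes.

Answer: 8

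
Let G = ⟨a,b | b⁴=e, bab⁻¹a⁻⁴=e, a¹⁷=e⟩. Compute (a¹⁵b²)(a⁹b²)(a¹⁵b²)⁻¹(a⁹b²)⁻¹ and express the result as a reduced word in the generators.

[(a¹⁵b²), (a⁹b²)] = (a¹⁵b²)·(a⁹b²)·(a¹⁵b²)⁻¹·(a⁹b²)⁻¹.
  (a¹⁵b²) · (a⁹b²) = a⁶
  (a⁶) · (a¹⁵b²) = a⁴b²
  (a⁴b²) · (a⁹b²) = a¹²

Answer: a¹²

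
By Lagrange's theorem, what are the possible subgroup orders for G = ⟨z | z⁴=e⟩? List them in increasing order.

|G| = 4 = 2². By Lagrange's theorem the order of any subgroup divides 4; the divisors of 4 are 1, 2, 4.

Answer: 1, 2, 4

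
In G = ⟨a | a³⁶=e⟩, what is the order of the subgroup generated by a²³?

|⟨a²³⟩| equals the order of a²³. Compute successive powers until reaching e:
  (a²³)¹ = a²³, (a²³)² = a¹⁰, (a²³)³ = a³³, (a²³)⁴ = a²⁰, (a²³)⁵ = a⁷, (a²³)⁶ = a³⁰, (a²³)⁷ = a¹⁷, (a²³)⁸ = a⁴, (a²³)⁹ = a²⁷, (a²³)¹⁰ = a¹⁴, (a²³)¹¹ = a, (a²³)¹² = a²⁴, (a²³)¹³ = a¹¹, (a²³)¹⁴ = a³⁴, (a²³)¹⁵ = a²¹, (a²³)¹⁶ = a⁸, (a²³)¹⁷ = a³¹, (a²³)¹⁸ = a¹⁸, (a²³)¹⁹ = a⁵, (a²³)²⁰ = a²⁸, (a²³)²¹ = a¹⁵, (a²³)²² = a², (a²³)²³ = a²⁵, (a²³)²⁴ = a¹², (a²³)²⁵ = a³⁵, (a²³)²⁶ = a²², (a²³)²⁷ = a⁹, (a²³)²⁸ = a³², (a²³)²⁹ = a¹⁹, (a²³)³⁰ = a⁶, (a²³)³¹ = a²⁹, (a²³)³² = a¹⁶, (a²³)³³ = a³, (a²³)³⁴ = a²⁶, (a²³)³⁵ = a¹³, (a²³)³⁶ = e.
The smallest positive k with (a²³)ᵏ = e is 36, so |⟨a²³⟩| = 36.

Answer: 36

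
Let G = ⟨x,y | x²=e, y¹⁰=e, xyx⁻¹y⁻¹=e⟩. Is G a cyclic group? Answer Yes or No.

|G| = 20, but the maximum element order in G is 10 < 20. No single element generates all of G, so G is not cyclic.

Answer: No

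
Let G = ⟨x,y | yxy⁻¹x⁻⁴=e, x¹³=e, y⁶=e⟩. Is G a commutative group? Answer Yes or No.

x·y = xy but y·x = x⁴y, so x·y ≠ y·x and G is not abelian.

Answer: No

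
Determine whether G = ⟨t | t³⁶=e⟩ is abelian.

G has a single generator, so G is cyclic and hence abelian.

Answer: Yes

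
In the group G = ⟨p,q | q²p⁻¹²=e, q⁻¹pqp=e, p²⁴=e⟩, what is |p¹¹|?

Compute successive powers until reaching e:
  (p¹¹)¹ = p¹¹, (p¹¹)² = p²², (p¹¹)³ = p⁹, (p¹¹)⁴ = p²⁰, (p¹¹)⁵ = p⁷, (p¹¹)⁶ = p¹⁸, (p¹¹)⁷ = p⁵, (p¹¹)⁸ = p¹⁶, (p¹¹)⁹ = p³, (p¹¹)¹⁰ = p¹⁴, (p¹¹)¹¹ = p, (p¹¹)¹² = p¹², (p¹¹)¹³ = p²³, (p¹¹)¹⁴ = p¹⁰, (p¹¹)¹⁵ = p²¹, (p¹¹)¹⁶ = p⁸, (p¹¹)¹⁷ = p¹⁹, (p¹¹)¹⁸ = p⁶, (p¹¹)¹⁹ = p¹⁷, (p¹¹)²⁰ = p⁴, (p¹¹)²¹ = p¹⁵, (p¹¹)²² = p², (p¹¹)²³ = p¹³, (p¹¹)²⁴ = e.
The smallest positive k with (p¹¹)ᵏ = e is 24.

Answer: 24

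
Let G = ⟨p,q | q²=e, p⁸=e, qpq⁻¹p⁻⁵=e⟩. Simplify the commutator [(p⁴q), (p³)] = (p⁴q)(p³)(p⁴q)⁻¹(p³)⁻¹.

[(p⁴q), (p³)] = (p⁴q)·(p³)·(p⁴q)⁻¹·(p³)⁻¹.
  (p⁴q) · (p³) = p³q
  (p³q) · (p⁴q) = p⁷
  (p⁷) · (p⁵) = p⁴

Answer: p⁴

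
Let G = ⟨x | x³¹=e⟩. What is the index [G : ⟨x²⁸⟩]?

First find ord(x²⁸) by computing successive powers:
  (x²⁸)¹ = x²⁸, (x²⁸)² = x²⁵, (x²⁸)³ = x²², (x²⁸)⁴ = x¹⁹, (x²⁸)⁵ = x¹⁶, (x²⁸)⁶ = x¹³, (x²⁸)⁷ = x¹⁰, (x²⁸)⁸ = x⁷, (x²⁸)⁹ = x⁴, (x²⁸)¹⁰ = x, (x²⁸)¹¹ = x²⁹, (x²⁸)¹² = x²⁶, (x²⁸)¹³ = x²³, (x²⁸)¹⁴ = x²⁰, (x²⁸)¹⁵ = x¹⁷, (x²⁸)¹⁶ = x¹⁴, (x²⁸)¹⁷ = x¹¹, (x²⁸)¹⁸ = x⁸, (x²⁸)¹⁹ = x⁵, (x²⁸)²⁰ = x², (x²⁸)²¹ = x³⁰, (x²⁸)²² = x²⁷, (x²⁸)²³ = x²⁴, (x²⁸)²⁴ = x²¹, (x²⁸)²⁵ = x¹⁸, (x²⁸)²⁶ = x¹⁵, (x²⁸)²⁷ = x¹², (x²⁸)²⁸ = x⁹, (x²⁸)²⁹ = x⁶, (x²⁸)³⁰ = x³, (x²⁸)³¹ = e.
So |⟨x²⁸⟩| = ord(x²⁸) = 31. With |G| = 31, by Lagrange [G : ⟨x²⁸⟩] = 31/31 = 1.

Answer: 1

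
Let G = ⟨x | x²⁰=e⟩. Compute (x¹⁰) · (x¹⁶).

Compute (x¹⁰) · (x¹⁶) by multiplying left to right and reducing via the relations at each step:
  (x¹⁰) · x¹⁶ = x⁶

Answer: x⁶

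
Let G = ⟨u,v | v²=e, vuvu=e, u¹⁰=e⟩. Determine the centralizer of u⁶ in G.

⟨u⁶⟩ ⊆ C_G(u⁶) since powers of u⁶ commute with u⁶; so |C_G(u⁶)| ≥ |⟨u⁶⟩| = 5.
By orbit–stabilizer, |C_G(u⁶)| = |G| / |conj. class of u⁶| = 20 / 2 = 10.
The 10 elements commuting with u⁶ are {e, u, u², u³, u⁴, u⁵, u⁶, u⁷, u⁸, u⁹}.

Answer: {e, u, u², u³, u⁴, u⁵, u⁶, u⁷, u⁸, u⁹}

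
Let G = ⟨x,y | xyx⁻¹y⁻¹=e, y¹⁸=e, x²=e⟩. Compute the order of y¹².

Compute successive powers until reaching e:
  (y¹²)¹ = y¹², (y¹²)² = y⁶, (y¹²)³ = e.
The smallest positive k with (y¹²)ᵏ = e is 3.

Answer: 3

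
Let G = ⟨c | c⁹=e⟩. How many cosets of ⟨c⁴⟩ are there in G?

First find ord(c⁴) by computing successive powers:
  (c⁴)¹ = c⁴, (c⁴)² = c⁸, (c⁴)³ = c³, (c⁴)⁴ = c⁷, (c⁴)⁵ = c², (c⁴)⁶ = c⁶, (c⁴)⁷ = c, (c⁴)⁸ = c⁵, (c⁴)⁹ = e.
So |⟨c⁴⟩| = ord(c⁴) = 9. With |G| = 9, by Lagrange [G : ⟨c⁴⟩] = 9/9 = 1.

Answer: 1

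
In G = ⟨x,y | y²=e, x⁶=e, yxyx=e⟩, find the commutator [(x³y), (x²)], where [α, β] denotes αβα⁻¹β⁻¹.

[(x³y), (x²)] = (x³y)·(x²)·(x³y)⁻¹·(x²)⁻¹.
  (x³y) · (x²) = xy
  (xy) · (x³y) = x⁴
  (x⁴) · (x⁴) = x²

Answer: x²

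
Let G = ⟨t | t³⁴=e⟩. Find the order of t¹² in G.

Compute successive powers until reaching e:
  (t¹²)¹ = t¹², (t¹²)² = t²⁴, (t¹²)³ = t², (t¹²)⁴ = t¹⁴, (t¹²)⁵ = t²⁶, (t¹²)⁶ = t⁴, (t¹²)⁷ = t¹⁶, (t¹²)⁸ = t²⁸, (t¹²)⁹ = t⁶, (t¹²)¹⁰ = t¹⁸, (t¹²)¹¹ = t³⁰, (t¹²)¹² = t⁸, (t¹²)¹³ = t²⁰, (t¹²)¹⁴ = t³², (t¹²)¹⁵ = t¹⁰, (t¹²)¹⁶ = t²², (t¹²)¹⁷ = e.
The smallest positive k with (t¹²)ᵏ = e is 17.

Answer: 17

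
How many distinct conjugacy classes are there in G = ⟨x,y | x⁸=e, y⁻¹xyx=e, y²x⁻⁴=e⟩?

The conjugacy classes (representative and size) are:
  [e] (size 1), [x⁷] (size 2), [x⁶] (size 2), [x³] (size 2), [x⁴] (size 1), [x²y⁻¹] (size 4), [x³y⁻¹] (size 4).
Class equation: 1 + 2 + 2 + 2 + 1 + 4 + 4 = 16 = |G|. So G has 7 conjugacy classes.

Answer: 7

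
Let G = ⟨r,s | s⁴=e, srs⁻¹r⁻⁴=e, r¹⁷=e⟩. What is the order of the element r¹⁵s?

Compute successive powers until reaching e:
  (r¹⁵s)¹ = r¹⁵s, (r¹⁵s)² = r⁷s², (r¹⁵s)³ = r⁹s³, (r¹⁵s)⁴ = e.
The smallest positive k with (r¹⁵s)ᵏ = e is 4.

Answer: 4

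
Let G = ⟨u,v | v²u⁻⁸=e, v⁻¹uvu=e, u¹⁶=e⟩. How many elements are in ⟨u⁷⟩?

|⟨u⁷⟩| equals the order of u⁷. Compute successive powers until reaching e:
  (u⁷)¹ = u⁷, (u⁷)² = u¹⁴, (u⁷)³ = u⁵, (u⁷)⁴ = u¹², (u⁷)⁵ = u³, (u⁷)⁶ = u¹⁰, (u⁷)⁷ = u, (u⁷)⁸ = u⁸, (u⁷)⁹ = u¹⁵, (u⁷)¹⁰ = u⁶, (u⁷)¹¹ = u¹³, (u⁷)¹² = u⁴, (u⁷)¹³ = u¹¹, (u⁷)¹⁴ = u², (u⁷)¹⁵ = u⁹, (u⁷)¹⁶ = e.
The smallest positive k with (u⁷)ᵏ = e is 16, so |⟨u⁷⟩| = 16.

Answer: 16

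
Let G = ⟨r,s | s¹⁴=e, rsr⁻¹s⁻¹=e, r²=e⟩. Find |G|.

Enumerate words in the generators, reducing via the relations: the distinct elements are
  {e, r, s, rs, s², s³, s⁴, s⁵, s⁶, s⁷, s⁸, s⁹, rs², rs³, rs⁴, rs⁵, rs⁶, rs⁷, rs⁸, rs⁹, s¹², s¹³, s¹¹, s¹⁰, rs¹², rs¹³, rs¹¹, rs¹⁰}.
No further products give new elements, so |G| = 28.

Answer: 28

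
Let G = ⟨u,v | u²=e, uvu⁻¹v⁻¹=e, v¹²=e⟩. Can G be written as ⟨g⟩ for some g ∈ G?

|G| = 24, but the maximum element order in G is 12 < 24. No single element generates all of G, so G is not cyclic.

Answer: No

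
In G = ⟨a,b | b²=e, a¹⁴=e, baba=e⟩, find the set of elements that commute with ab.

⟨ab⟩ ⊆ C_G(ab) since powers of ab commute with ab; so |C_G(ab)| ≥ |⟨ab⟩| = 2.
By orbit–stabilizer, |C_G(ab)| = |G| / |conj. class of ab| = 28 / 7 = 4.
The 4 elements commuting with ab are {e, a⁷, ab, a⁸b}.

Answer: {e, a⁷, ab, a⁸b}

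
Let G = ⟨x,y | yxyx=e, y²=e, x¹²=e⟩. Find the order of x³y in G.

Compute successive powers until reaching e:
  (x³y)¹ = x³y, (x³y)² = e.
The smallest positive k with (x³y)ᵏ = e is 2.

Answer: 2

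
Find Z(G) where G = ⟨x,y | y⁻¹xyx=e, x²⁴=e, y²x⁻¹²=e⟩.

An element z ∈ Z(G) iff z commutes with every generator.
For example x¹² is central: (x¹²)·x = x¹³ = x·(x¹²); (x¹²)·y = y⁻¹ = y·(x¹²).
Whereas x ∉ Z(G) since x·y = xy ≠ x¹¹y⁻¹ = y·x.
Checking each of the 48 elements this way gives Z(G) = {e, x¹²}, of order 2.

Answer: {e, x¹²}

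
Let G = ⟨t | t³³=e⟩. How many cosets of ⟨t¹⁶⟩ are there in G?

First find ord(t¹⁶) by computing successive powers:
  (t¹⁶)¹ = t¹⁶, (t¹⁶)² = t³², (t¹⁶)³ = t¹⁵, (t¹⁶)⁴ = t³¹, (t¹⁶)⁵ = t¹⁴, (t¹⁶)⁶ = t³⁰, (t¹⁶)⁷ = t¹³, (t¹⁶)⁸ = t²⁹, (t¹⁶)⁹ = t¹², (t¹⁶)¹⁰ = t²⁸, (t¹⁶)¹¹ = t¹¹, (t¹⁶)¹² = t²⁷, (t¹⁶)¹³ = t¹⁰, (t¹⁶)¹⁴ = t²⁶, (t¹⁶)¹⁵ = t⁹, (t¹⁶)¹⁶ = t²⁵, (t¹⁶)¹⁷ = t⁸, (t¹⁶)¹⁸ = t²⁴, (t¹⁶)¹⁹ = t⁷, (t¹⁶)²⁰ = t²³, (t¹⁶)²¹ = t⁶, (t¹⁶)²² = t²², (t¹⁶)²³ = t⁵, (t¹⁶)²⁴ = t²¹, (t¹⁶)²⁵ = t⁴, (t¹⁶)²⁶ = t²⁰, (t¹⁶)²⁷ = t³, (t¹⁶)²⁸ = t¹⁹, (t¹⁶)²⁹ = t², (t¹⁶)³⁰ = t¹⁸, (t¹⁶)³¹ = t, (t¹⁶)³² = t¹⁷, (t¹⁶)³³ = e.
So |⟨t¹⁶⟩| = ord(t¹⁶) = 33. With |G| = 33, by Lagrange [G : ⟨t¹⁶⟩] = 33/33 = 1.

Answer: 1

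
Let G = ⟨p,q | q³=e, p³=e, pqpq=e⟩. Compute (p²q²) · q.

Compute (p²q²) · q by multiplying left to right and reducing via the relations at each step:
  (p²q²) · q = p²

Answer: p²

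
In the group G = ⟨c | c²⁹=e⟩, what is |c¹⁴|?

Compute successive powers until reaching e:
  (c¹⁴)¹ = c¹⁴, (c¹⁴)² = c²⁸, (c¹⁴)³ = c¹³, (c¹⁴)⁴ = c²⁷, (c¹⁴)⁵ = c¹², (c¹⁴)⁶ = c²⁶, (c¹⁴)⁷ = c¹¹, (c¹⁴)⁸ = c²⁵, (c¹⁴)⁹ = c¹⁰, (c¹⁴)¹⁰ = c²⁴, (c¹⁴)¹¹ = c⁹, (c¹⁴)¹² = c²³, (c¹⁴)¹³ = c⁸, (c¹⁴)¹⁴ = c²², (c¹⁴)¹⁵ = c⁷, (c¹⁴)¹⁶ = c²¹, (c¹⁴)¹⁷ = c⁶, (c¹⁴)¹⁸ = c²⁰, (c¹⁴)¹⁹ = c⁵, (c¹⁴)²⁰ = c¹⁹, (c¹⁴)²¹ = c⁴, (c¹⁴)²² = c¹⁸, (c¹⁴)²³ = c³, (c¹⁴)²⁴ = c¹⁷, (c¹⁴)²⁵ = c², (c¹⁴)²⁶ = c¹⁶, (c¹⁴)²⁷ = c, (c¹⁴)²⁸ = c¹⁵, (c¹⁴)²⁹ = e.
The smallest positive k with (c¹⁴)ᵏ = e is 29.

Answer: 29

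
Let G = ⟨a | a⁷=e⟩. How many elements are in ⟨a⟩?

|⟨a⟩| equals the order of a. Compute successive powers until reaching e:
  a¹ = a, a² = a², a³ = a³, a⁴ = a⁴, a⁵ = a⁵, a⁶ = a⁶, a⁷ = e.
The smallest positive k with aᵏ = e is 7, so |⟨a⟩| = 7.

Answer: 7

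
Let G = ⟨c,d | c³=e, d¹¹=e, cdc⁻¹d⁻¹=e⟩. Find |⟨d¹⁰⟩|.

|⟨d¹⁰⟩| equals the order of d¹⁰. Compute successive powers until reaching e:
  (d¹⁰)¹ = d¹⁰, (d¹⁰)² = d⁹, (d¹⁰)³ = d⁸, (d¹⁰)⁴ = d⁷, (d¹⁰)⁵ = d⁶, (d¹⁰)⁶ = d⁵, (d¹⁰)⁷ = d⁴, (d¹⁰)⁸ = d³, (d¹⁰)⁹ = d², (d¹⁰)¹⁰ = d, (d¹⁰)¹¹ = e.
The smallest positive k with (d¹⁰)ᵏ = e is 11, so |⟨d¹⁰⟩| = 11.

Answer: 11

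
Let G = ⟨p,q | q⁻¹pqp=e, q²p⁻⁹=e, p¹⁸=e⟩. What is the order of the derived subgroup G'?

G' = [G, G] is generated by all commutators. The generator-pair commutators are: [p, q] = p².
The subgroup they normally generate is {e, p², p⁴, p⁶, p⁸, p¹⁰, p¹², p¹⁴, p¹⁶}, of order 9.
Check: |G/G'| = 36/9 = 4 is the order of the abelianisation.

Answer: 9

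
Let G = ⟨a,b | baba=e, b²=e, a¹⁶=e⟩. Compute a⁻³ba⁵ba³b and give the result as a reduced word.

Multiply left to right, reducing at each step:
  (a¹³) · b = a¹³b
  (a¹³b) · a⁵ = a⁸b
  (a⁸b) · b = a⁸
  (a⁸) · a³ = a¹¹
  (a¹¹) · b = a¹¹b

Answer: a¹¹b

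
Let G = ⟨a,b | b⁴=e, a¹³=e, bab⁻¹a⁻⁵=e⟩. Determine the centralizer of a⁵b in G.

⟨a⁵b⟩ ⊆ C_G(a⁵b) since powers of a⁵b commute with a⁵b; so |C_G(a⁵b)| ≥ |⟨a⁵b⟩| = 4.
By orbit–stabilizer, |C_G(a⁵b)| = |G| / |conj. class of a⁵b| = 52 / 13 = 4.
The 4 elements commuting with a⁵b are {e, a⁵b, a⁴b², a¹²b³}.

Answer: {e, a⁵b, a⁴b², a¹²b³}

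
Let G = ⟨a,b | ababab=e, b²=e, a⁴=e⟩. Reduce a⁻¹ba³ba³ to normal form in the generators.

Multiply left to right, reducing at each step:
  (a³) · b = a³b
  (a³b) · a³ = a³ba³
  (a³ba³) · b = ba
  (ba) · a³ = b

Answer: b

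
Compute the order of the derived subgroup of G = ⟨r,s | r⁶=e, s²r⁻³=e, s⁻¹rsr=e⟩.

G' = [G, G] is generated by all commutators. The generator-pair commutators are: [r, s] = r².
The subgroup they normally generate is {e, r², r⁴}, of order 3.
Check: |G/G'| = 12/3 = 4 is the order of the abelianisation.

Answer: 3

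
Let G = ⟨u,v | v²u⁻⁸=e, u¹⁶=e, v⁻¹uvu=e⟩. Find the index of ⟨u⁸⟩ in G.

First find ord(u⁸) by computing successive powers:
  (u⁸)¹ = u⁸, (u⁸)² = e.
So |⟨u⁸⟩| = ord(u⁸) = 2. With |G| = 32, by Lagrange [G : ⟨u⁸⟩] = 32/2 = 16.

Answer: 16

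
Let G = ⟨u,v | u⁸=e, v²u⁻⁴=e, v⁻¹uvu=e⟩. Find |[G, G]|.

G' = [G, G] is generated by all commutators. The generator-pair commutators are: [u, v] = u².
The subgroup they normally generate is {e, u², u⁴, u⁶}, of order 4.
Check: |G/G'| = 16/4 = 4 is the order of the abelianisation.

Answer: 4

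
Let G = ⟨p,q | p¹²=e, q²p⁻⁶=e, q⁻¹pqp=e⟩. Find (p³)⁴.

Compute successive powers of (p³), reducing at each step:
  (p³)²: (p³) · p³ = p⁶
  (p³)³: (p⁶) · p³ = p⁹
  (p³)⁴: (p⁹) · p³ = e

Answer: e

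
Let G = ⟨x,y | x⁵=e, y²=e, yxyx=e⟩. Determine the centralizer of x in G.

⟨x⟩ ⊆ C_G(x) since powers of x commute with x; so |C_G(x)| ≥ |⟨x⟩| = 5.
By orbit–stabilizer, |C_G(x)| = |G| / |conj. class of x| = 10 / 2 = 5.
The 5 elements commuting with x are {e, x, x², x³, x⁴}.

Answer: {e, x, x², x³, x⁴}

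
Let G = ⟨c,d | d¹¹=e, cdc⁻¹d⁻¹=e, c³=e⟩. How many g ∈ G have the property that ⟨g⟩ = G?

G is cyclic of order 33. An element generates G iff its order is 33, and a cyclic group of order 33 has exactly φ(33) = 20 such elements.

Answer: 20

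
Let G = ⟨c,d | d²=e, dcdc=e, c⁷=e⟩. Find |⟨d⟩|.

|⟨d⟩| equals the order of d. Compute successive powers until reaching e:
  d¹ = d, d² = e.
The smallest positive k with dᵏ = e is 2, so |⟨d⟩| = 2.

Answer: 2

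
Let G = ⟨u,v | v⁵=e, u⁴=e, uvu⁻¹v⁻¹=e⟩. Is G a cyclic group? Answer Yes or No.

|G| = 20. The element uv has order 20 (its powers give 20 distinct elements), so ⟨uv⟩ = G and G is cyclic.

Answer: Yes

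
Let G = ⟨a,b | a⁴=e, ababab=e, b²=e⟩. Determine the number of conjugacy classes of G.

The conjugacy classes (representative and size) are:
  [e] (size 1), [a³] (size 6), [a²ba²b] (size 3), [aba³] (size 6), [ba³] (size 8).
Class equation: 1 + 6 + 3 + 6 + 8 = 24 = |G|. So G has 5 conjugacy classes.

Answer: 5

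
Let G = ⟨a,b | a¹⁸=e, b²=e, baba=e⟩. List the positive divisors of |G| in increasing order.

|G| = 36 = 2² · 3². By Lagrange's theorem the order of any subgroup divides 36; the divisors of 36 are 1, 2, 3, 4, 6, 9, 12, 18, 36.

Answer: 1, 2, 3, 4, 6, 9, 12, 18, 36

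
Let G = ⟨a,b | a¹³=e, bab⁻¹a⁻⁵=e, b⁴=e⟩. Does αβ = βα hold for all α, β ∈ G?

a·b = ab but b·a = a⁵b, so a·b ≠ b·a and G is not abelian.

Answer: No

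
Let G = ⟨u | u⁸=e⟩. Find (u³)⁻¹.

The order of (u³) is 8 (smallest k with (u³)ᵏ = e), so (u³)⁻¹ = (u³)⁷ = u⁵.
Check: (u³) · (u⁵) → (u³) · u⁵ = e, giving e as required.

Answer: u⁵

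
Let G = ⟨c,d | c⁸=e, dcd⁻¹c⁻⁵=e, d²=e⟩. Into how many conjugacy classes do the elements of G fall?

The conjugacy classes (representative and size) are:
  [e] (size 1), [c⁵] (size 2), [c²] (size 1), [c⁷] (size 2), [c⁴] (size 1), [c⁶] (size 1), [d] (size 2), [c⁵d] (size 2), [c²d] (size 2), [c³d] (size 2).
Class equation: 1 + 2 + 1 + 2 + 1 + 1 + 2 + 2 + 2 + 2 = 16 = |G|. So G has 10 conjugacy classes.

Answer: 10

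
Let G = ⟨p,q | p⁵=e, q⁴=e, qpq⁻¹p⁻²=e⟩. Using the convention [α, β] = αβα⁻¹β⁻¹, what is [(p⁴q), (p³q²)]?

[(p⁴q), (p³q²)] = (p⁴q)·(p³q²)·(p⁴q)⁻¹·(p³q²)⁻¹.
  (p⁴q) · (p³q²) = q³
  (q³) · (p³q³) = p⁴q²
  (p⁴q²) · (p³q²) = p

Answer: p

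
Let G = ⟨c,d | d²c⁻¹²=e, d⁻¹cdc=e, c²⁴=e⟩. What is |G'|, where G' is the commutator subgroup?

G' = [G, G] is generated by all commutators. The generator-pair commutators are: [c, d] = c².
The subgroup they normally generate is {e, c², c⁴, c⁶, c⁸, c¹⁰, c¹², c¹⁴, c¹⁶, c¹⁸, c²⁰, c²²}, of order 12.
Check: |G/G'| = 48/12 = 4 is the order of the abelianisation.

Answer: 12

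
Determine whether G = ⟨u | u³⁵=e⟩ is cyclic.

|G| = 35. The element u has order 35 (its powers give 35 distinct elements), so ⟨u⟩ = G and G is cyclic.

Answer: Yes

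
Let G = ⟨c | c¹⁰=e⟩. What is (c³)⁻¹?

The order of (c³) is 10 (smallest k with (c³)ᵏ = e), so (c³)⁻¹ = (c³)⁹ = c⁷.
Check: (c³) · (c⁷) → (c³) · c⁷ = e, giving e as required.

Answer: c⁷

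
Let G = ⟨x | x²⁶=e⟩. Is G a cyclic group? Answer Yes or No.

|G| = 26. The element x has order 26 (its powers give 26 distinct elements), so ⟨x⟩ = G and G is cyclic.

Answer: Yes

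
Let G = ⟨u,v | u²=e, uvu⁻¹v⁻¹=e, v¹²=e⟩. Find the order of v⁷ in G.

Compute successive powers until reaching e:
  (v⁷)¹ = v⁷, (v⁷)² = v², (v⁷)³ = v⁹, (v⁷)⁴ = v⁴, (v⁷)⁵ = v¹¹, (v⁷)⁶ = v⁶, (v⁷)⁷ = v, (v⁷)⁸ = v⁸, (v⁷)⁹ = v³, (v⁷)¹⁰ = v¹⁰, (v⁷)¹¹ = v⁵, (v⁷)¹² = e.
The smallest positive k with (v⁷)ᵏ = e is 12.

Answer: 12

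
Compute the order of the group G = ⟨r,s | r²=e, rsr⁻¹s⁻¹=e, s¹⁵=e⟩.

Enumerate words in the generators, reducing via the relations: the distinct elements are
  {e, r, s, rs, s², s³, s⁴, s⁵, s⁶, s⁷, s⁸, s⁹, rs², rs³, rs⁴, rs⁵, rs⁶, rs⁷, rs⁸, rs⁹, s¹², s¹³, s¹¹, s¹⁰, s¹⁴, rs¹², rs¹³, rs¹¹, rs¹⁰, rs¹⁴}.
No further products give new elements, so |G| = 30.

Answer: 30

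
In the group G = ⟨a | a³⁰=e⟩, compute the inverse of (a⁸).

The order of (a⁸) is 15 (smallest k with (a⁸)ᵏ = e), so (a⁸)⁻¹ = (a⁸)¹⁴ = a²².
Check: (a⁸) · (a²²) → (a⁸) · a²² = e, giving e as required.

Answer: a²²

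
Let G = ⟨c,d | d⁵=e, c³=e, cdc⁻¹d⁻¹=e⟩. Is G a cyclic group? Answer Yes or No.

|G| = 15. The element cd has order 15 (its powers give 15 distinct elements), so ⟨cd⟩ = G and G is cyclic.

Answer: Yes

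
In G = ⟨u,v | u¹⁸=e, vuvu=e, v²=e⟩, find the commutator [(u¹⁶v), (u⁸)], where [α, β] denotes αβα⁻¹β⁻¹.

[(u¹⁶v), (u⁸)] = (u¹⁶v)·(u⁸)·(u¹⁶v)⁻¹·(u⁸)⁻¹.
  (u¹⁶v) · (u⁸) = u⁸v
  (u⁸v) · (u¹⁶v) = u¹⁰
  (u¹⁰) · (u¹⁰) = u²

Answer: u²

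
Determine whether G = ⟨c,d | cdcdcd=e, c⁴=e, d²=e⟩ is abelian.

c·d = cd but d·c = dc, so c·d ≠ d·c and G is not abelian.

Answer: No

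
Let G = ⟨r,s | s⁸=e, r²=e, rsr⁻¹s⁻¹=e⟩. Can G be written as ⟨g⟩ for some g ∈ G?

|G| = 16, but the maximum element order in G is 8 < 16. No single element generates all of G, so G is not cyclic.

Answer: No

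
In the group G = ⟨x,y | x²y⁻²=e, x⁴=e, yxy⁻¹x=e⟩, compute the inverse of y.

The order of y is 4 (smallest k with yᵏ = e), so y⁻¹ = y³ = y⁻¹.
Check: y · (y⁻¹) → y · y⁻¹ = e, giving e as required.

Answer: y⁻¹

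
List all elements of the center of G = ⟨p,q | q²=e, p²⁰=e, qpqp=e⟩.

An element z ∈ Z(G) iff z commutes with every generator.
For example p¹⁰ is central: (p¹⁰)·p = p¹¹ = p·(p¹⁰); (p¹⁰)·q = p¹⁰q = q·(p¹⁰).
Whereas p ∉ Z(G) since p·q = pq ≠ p¹⁹q = q·p.
Checking each of the 40 elements this way gives Z(G) = {e, p¹⁰}, of order 2.

Answer: {e, p¹⁰}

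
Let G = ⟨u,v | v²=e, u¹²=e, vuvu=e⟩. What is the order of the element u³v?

Compute successive powers until reaching e:
  (u³v)¹ = u³v, (u³v)² = e.
The smallest positive k with (u³v)ᵏ = e is 2.

Answer: 2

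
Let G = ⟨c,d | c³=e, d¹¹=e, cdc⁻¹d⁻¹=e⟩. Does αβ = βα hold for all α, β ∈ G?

Each pair of generators commutes: c·d = cd = d·c. Since the generators pairwise commute, every element of G commutes with every other, so G is abelian.

Answer: Yes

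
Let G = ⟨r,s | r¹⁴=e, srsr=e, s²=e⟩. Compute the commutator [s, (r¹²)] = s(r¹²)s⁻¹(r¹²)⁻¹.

[s, (r¹²)] = s·(r¹²)·s⁻¹·(r¹²)⁻¹.
  s · (r¹²) = r²s
  (r²s) · s = r²
  (r²) · (r²) = r⁴

Answer: r⁴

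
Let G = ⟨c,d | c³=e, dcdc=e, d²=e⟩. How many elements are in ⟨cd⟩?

|⟨cd⟩| equals the order of cd. Compute successive powers until reaching e:
  (cd)¹ = cd, (cd)² = e.
The smallest positive k with (cd)ᵏ = e is 2, so |⟨cd⟩| = 2.

Answer: 2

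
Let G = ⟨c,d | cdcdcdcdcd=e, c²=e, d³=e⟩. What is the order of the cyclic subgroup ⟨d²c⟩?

|⟨d²c⟩| equals the order of d²c. Compute successive powers until reaching e:
  (d²c)¹ = d²c, (d²c)² = d²cd²c, (d²c)³ = cdcd, (d²c)⁴ = cd, (d²c)⁵ = e.
The smallest positive k with (d²c)ᵏ = e is 5, so |⟨d²c⟩| = 5.

Answer: 5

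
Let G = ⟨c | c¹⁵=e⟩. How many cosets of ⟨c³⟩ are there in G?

First find ord(c³) by computing successive powers:
  (c³)¹ = c³, (c³)² = c⁶, (c³)³ = c⁹, (c³)⁴ = c¹², (c³)⁵ = e.
So |⟨c³⟩| = ord(c³) = 5. With |G| = 15, by Lagrange [G : ⟨c³⟩] = 15/5 = 3.

Answer: 3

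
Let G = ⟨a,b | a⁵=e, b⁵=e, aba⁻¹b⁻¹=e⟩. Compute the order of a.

Compute successive powers until reaching e:
  a¹ = a, a² = a², a³ = a³, a⁴ = a⁴, a⁵ = e.
The smallest positive k with aᵏ = e is 5.

Answer: 5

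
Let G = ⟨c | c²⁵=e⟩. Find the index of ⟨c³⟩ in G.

First find ord(c³) by computing successive powers:
  (c³)¹ = c³, (c³)² = c⁶, (c³)³ = c⁹, (c³)⁴ = c¹², (c³)⁵ = c¹⁵, (c³)⁶ = c¹⁸, (c³)⁷ = c²¹, (c³)⁸ = c²⁴, (c³)⁹ = c², (c³)¹⁰ = c⁵, (c³)¹¹ = c⁸, (c³)¹² = c¹¹, (c³)¹³ = c¹⁴, (c³)¹⁴ = c¹⁷, (c³)¹⁵ = c²⁰, (c³)¹⁶ = c²³, (c³)¹⁷ = c, (c³)¹⁸ = c⁴, (c³)¹⁹ = c⁷, (c³)²⁰ = c¹⁰, (c³)²¹ = c¹³, (c³)²² = c¹⁶, (c³)²³ = c¹⁹, (c³)²⁴ = c²², (c³)²⁵ = e.
So |⟨c³⟩| = ord(c³) = 25. With |G| = 25, by Lagrange [G : ⟨c³⟩] = 25/25 = 1.

Answer: 1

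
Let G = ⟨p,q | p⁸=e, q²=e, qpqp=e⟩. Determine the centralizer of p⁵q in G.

⟨p⁵q⟩ ⊆ C_G(p⁵q) since powers of p⁵q commute with p⁵q; so |C_G(p⁵q)| ≥ |⟨p⁵q⟩| = 2.
By orbit–stabilizer, |C_G(p⁵q)| = |G| / |conj. class of p⁵q| = 16 / 4 = 4.
The 4 elements commuting with p⁵q are {e, p⁴, pq, p⁵q}.

Answer: {e, p⁴, pq, p⁵q}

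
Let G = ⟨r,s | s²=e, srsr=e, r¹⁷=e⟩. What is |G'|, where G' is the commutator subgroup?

G' = [G, G] is generated by all commutators. The generator-pair commutators are: [r, s] = r².
The subgroup they normally generate is {e, r, r², r³, r⁴, r⁵, r⁶, r⁷, r⁸, r⁹, r¹⁰, r¹¹, r¹², r¹³, r¹⁴, r¹⁵, r¹⁶}, of order 17.
Check: |G/G'| = 34/17 = 2 is the order of the abelianisation.

Answer: 17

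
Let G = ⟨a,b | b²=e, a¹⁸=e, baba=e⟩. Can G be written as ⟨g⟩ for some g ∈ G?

Every cyclic group is abelian. But a·b = ab while b·a = a¹⁷b, so a·b ≠ b·a and G is not abelian. Hence G is not cyclic.

Answer: No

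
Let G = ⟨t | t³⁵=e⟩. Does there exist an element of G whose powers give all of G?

|G| = 35. The element t has order 35 (its powers give 35 distinct elements), so ⟨t⟩ = G and G is cyclic.

Answer: Yes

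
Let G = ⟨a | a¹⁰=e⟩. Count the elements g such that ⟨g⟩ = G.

G is cyclic of order 10. An element generates G iff its order is 10, and a cyclic group of order 10 has exactly φ(10) = 4 such elements.

Answer: 4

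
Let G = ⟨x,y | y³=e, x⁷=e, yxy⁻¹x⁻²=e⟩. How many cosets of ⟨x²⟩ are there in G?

First find ord(x²) by computing successive powers:
  (x²)¹ = x², (x²)² = x⁴, (x²)³ = x⁶, (x²)⁴ = x, (x²)⁵ = x³, (x²)⁶ = x⁵, (x²)⁷ = e.
So |⟨x²⟩| = ord(x²) = 7. With |G| = 21, by Lagrange [G : ⟨x²⟩] = 21/7 = 3.

Answer: 3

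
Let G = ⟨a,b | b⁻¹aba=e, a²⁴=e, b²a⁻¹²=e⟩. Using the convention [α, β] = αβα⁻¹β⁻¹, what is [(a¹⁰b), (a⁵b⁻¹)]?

[(a¹⁰b), (a⁵b⁻¹)] = (a¹⁰b)·(a⁵b⁻¹)·(a¹⁰b)⁻¹·(a⁵b⁻¹)⁻¹.
  (a¹⁰b) · (a⁵b⁻¹) = a⁵
  (a⁵) · (a¹⁰b⁻¹) = a³b
  (a³b) · (a⁵b) = a¹⁰

Answer: a¹⁰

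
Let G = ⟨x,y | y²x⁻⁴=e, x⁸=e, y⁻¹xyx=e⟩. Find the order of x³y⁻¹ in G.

Compute successive powers until reaching e:
  (x³y⁻¹)¹ = x³y⁻¹, (x³y⁻¹)² = x⁴, (x³y⁻¹)³ = x³y, (x³y⁻¹)⁴ = e.
The smallest positive k with (x³y⁻¹)ᵏ = e is 4.

Answer: 4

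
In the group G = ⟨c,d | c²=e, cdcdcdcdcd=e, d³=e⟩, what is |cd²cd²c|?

Compute successive powers until reaching e:
  (cd²cd²c)¹ = cd²cd²c, (cd²cd²c)² = cd²cdcd²c, (cd²cd²c)³ = cdcd²cdc, (cd²cd²c)⁴ = cdcdc, (cd²cd²c)⁵ = e.
The smallest positive k with (cd²cd²c)ᵏ = e is 5.

Answer: 5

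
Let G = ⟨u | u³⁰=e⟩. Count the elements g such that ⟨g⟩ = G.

G is cyclic of order 30. An element generates G iff its order is 30, and a cyclic group of order 30 has exactly φ(30) = 8 such elements.

Answer: 8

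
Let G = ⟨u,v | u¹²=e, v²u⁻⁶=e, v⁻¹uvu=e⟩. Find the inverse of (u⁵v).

The order of (u⁵v) is 4 (smallest k with (u⁵v)ᵏ = e), so (u⁵v)⁻¹ = (u⁵v)³ = u⁵v⁻¹.
Check: (u⁵v) · (u⁵v⁻¹) → (u⁵v) · u⁵ = v;   v · v⁻¹ = e, giving e as required.

Answer: u⁵v⁻¹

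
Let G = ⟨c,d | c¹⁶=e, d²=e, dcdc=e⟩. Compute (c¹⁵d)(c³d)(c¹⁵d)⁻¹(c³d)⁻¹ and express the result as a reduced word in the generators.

[(c¹⁵d), (c³d)] = (c¹⁵d)·(c³d)·(c¹⁵d)⁻¹·(c³d)⁻¹.
  (c¹⁵d) · (c³d) = c¹²
  (c¹²) · (c¹⁵d) = c¹¹d
  (c¹¹d) · (c³d) = c⁸

Answer: c⁸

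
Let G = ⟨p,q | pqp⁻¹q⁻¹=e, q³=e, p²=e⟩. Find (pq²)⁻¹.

The order of (pq²) is 6 (smallest k with (pq²)ᵏ = e), so (pq²)⁻¹ = (pq²)⁵ = pq.
Check: (pq²) · (pq) → (pq²) · p = q²;   (q²) · q = e, giving e as required.

Answer: pq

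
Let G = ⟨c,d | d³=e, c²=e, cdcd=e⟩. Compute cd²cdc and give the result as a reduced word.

Multiply left to right, reducing at each step:
  c · d² = cd²
  (cd²) · c = d
  d · d = d²
  (d²) · c = cd

Answer: cd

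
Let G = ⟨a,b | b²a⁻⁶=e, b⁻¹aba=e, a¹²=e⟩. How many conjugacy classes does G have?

The conjugacy classes (representative and size) are:
  [e] (size 1), [a¹¹] (size 2), [a²] (size 2), [a⁹] (size 2), [a⁴] (size 2), [a⁵] (size 2), [a⁶] (size 1), [a²b] (size 6), [ab] (size 6).
Class equation: 1 + 2 + 2 + 2 + 2 + 2 + 1 + 6 + 6 = 24 = |G|. So G has 9 conjugacy classes.

Answer: 9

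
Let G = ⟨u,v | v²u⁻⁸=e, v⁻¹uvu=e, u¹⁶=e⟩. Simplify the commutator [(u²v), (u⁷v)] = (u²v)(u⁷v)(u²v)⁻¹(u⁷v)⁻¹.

[(u²v), (u⁷v)] = (u²v)·(u⁷v)·(u²v)⁻¹·(u⁷v)⁻¹.
  (u²v) · (u⁷v) = u³
  (u³) · (u²v⁻¹) = u⁵v⁻¹
  (u⁵v⁻¹) · (u⁷v⁻¹) = u⁶

Answer: u⁶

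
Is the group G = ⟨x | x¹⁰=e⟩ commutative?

G has a single generator, so G is cyclic and hence abelian.

Answer: Yes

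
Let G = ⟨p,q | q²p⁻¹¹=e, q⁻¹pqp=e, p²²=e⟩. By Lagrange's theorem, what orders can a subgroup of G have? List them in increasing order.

|G| = 44 = 2² · 11. By Lagrange's theorem the order of any subgroup divides 44; the divisors of 44 are 1, 2, 4, 11, 22, 44.

Answer: 1, 2, 4, 11, 22, 44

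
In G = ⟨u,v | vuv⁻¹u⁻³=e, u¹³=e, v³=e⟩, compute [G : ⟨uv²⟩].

First find ord(uv²) by computing successive powers:
  (uv²)¹ = uv², (uv²)² = u¹⁰v, (uv²)³ = e.
So |⟨uv²⟩| = ord(uv²) = 3. With |G| = 39, by Lagrange [G : ⟨uv²⟩] = 39/3 = 13.

Answer: 13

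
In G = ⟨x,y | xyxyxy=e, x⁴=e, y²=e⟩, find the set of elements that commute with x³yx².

⟨x³yx²⟩ ⊆ C_G(x³yx²) since powers of x³yx² commute with x³yx²; so |C_G(x³yx²)| ≥ |⟨x³yx²⟩| = 3.
By orbit–stabilizer, |C_G(x³yx²)| = |G| / |conj. class of x³yx²| = 24 / 8 = 3.
The 3 elements commuting with x³yx² are {e, x²yx, x³yx²}.

Answer: {e, x²yx, x³yx²}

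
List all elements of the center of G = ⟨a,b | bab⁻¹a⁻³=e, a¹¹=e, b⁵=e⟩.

An element z ∈ Z(G) iff z commutes with every generator.
For example e is central: e·a = a = a·e; e·b = b = b·e.
Whereas a ∉ Z(G) since a·b = ab ≠ a³b = b·a.
Checking each of the 55 elements this way gives Z(G) = {e}, of order 1.

Answer: {e}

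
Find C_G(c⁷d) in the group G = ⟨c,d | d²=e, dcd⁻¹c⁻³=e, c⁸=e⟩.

⟨c⁷d⟩ ⊆ C_G(c⁷d) since powers of c⁷d commute with c⁷d; so |C_G(c⁷d)| ≥ |⟨c⁷d⟩| = 4.
By orbit–stabilizer, |C_G(c⁷d)| = |G| / |conj. class of c⁷d| = 16 / 4 = 4.
The 4 elements commuting with c⁷d are {e, c⁴, c³d, c⁷d}.

Answer: {e, c⁴, c³d, c⁷d}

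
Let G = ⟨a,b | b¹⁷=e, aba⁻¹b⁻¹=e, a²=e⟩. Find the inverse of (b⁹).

The order of (b⁹) is 17 (smallest k with (b⁹)ᵏ = e), so (b⁹)⁻¹ = (b⁹)¹⁶ = b⁸.
Check: (b⁹) · (b⁸) → (b⁹) · b⁸ = e, giving e as required.

Answer: b⁸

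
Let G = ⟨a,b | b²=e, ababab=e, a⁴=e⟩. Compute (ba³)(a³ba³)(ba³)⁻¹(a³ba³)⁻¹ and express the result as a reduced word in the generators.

[(ba³), (a³ba³)] = (ba³)·(a³ba³)·(ba³)⁻¹·(a³ba³)⁻¹.
  (ba³) · (a³ba³) = aba²b
  (aba²b) · (ab) = ba²
  (ba²) · (aba) = aba²

Answer: aba²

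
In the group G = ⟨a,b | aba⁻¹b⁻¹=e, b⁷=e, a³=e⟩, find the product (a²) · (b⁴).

Compute (a²) · (b⁴) by multiplying left to right and reducing via the relations at each step:
  (a²) · b⁴ = a²b⁴

Answer: a²b⁴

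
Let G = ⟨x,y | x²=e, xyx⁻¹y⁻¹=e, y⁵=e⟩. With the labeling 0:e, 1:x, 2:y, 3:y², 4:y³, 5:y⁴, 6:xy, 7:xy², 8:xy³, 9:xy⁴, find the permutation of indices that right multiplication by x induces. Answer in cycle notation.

(0 1)(2 6)(3 7)(4 8)(5 9)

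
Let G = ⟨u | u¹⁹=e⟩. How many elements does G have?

G is generated by a single element, so G is cyclic. The relator gives u¹⁹ = e and no smaller power is forced to be e, so the 19 powers {e, u, u², u³, u⁴, u⁵, u⁶, u⁷, u⁸, u⁹, u¹², u¹³, u¹¹, u¹⁰, u¹⁴, u¹⁵, u¹⁶, u¹⁷, u¹⁸} are distinct. Hence |G| = 19.

Answer: 19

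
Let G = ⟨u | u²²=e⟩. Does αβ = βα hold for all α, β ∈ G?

G has a single generator, so G is cyclic and hence abelian.

Answer: Yes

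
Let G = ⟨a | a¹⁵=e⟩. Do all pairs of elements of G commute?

G has a single generator, so G is cyclic and hence abelian.

Answer: Yes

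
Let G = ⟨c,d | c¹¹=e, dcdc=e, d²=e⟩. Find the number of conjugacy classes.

The conjugacy classes (representative and size) are:
  [e] (size 1), [c¹⁰] (size 2), [c²] (size 2), [c³] (size 2), [c⁷] (size 2), [c⁶] (size 2), [c²d] (size 11).
Class equation: 1 + 2 + 2 + 2 + 2 + 2 + 11 = 22 = |G|. So G has 7 conjugacy classes.

Answer: 7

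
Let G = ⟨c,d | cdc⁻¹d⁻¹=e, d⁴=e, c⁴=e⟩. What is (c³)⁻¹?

The order of (c³) is 4 (smallest k with (c³)ᵏ = e), so (c³)⁻¹ = (c³)³ = c.
Check: (c³) · c → (c³) · c = e, giving e as required.

Answer: c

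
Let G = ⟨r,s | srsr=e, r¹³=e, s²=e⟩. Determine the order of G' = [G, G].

G' = [G, G] is generated by all commutators. The generator-pair commutators are: [r, s] = r².
The subgroup they normally generate is {e, r, r², r³, r⁴, r⁵, r⁶, r⁷, r⁸, r⁹, r¹⁰, r¹¹, r¹²}, of order 13.
Check: |G/G'| = 26/13 = 2 is the order of the abelianisation.

Answer: 13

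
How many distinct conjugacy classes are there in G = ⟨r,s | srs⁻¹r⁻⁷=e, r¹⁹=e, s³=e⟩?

The conjugacy classes (representative and size) are:
  [e] (size 1), [r¹¹] (size 3), [r¹⁴] (size 3), [r⁶] (size 3), [r¹⁷] (size 3), [r¹²] (size 3), [r¹⁰] (size 3), [r²s] (size 19), [r¹⁸s²] (size 19).
Class equation: 1 + 3 + 3 + 3 + 3 + 3 + 3 + 19 + 19 = 57 = |G|. So G has 9 conjugacy classes.

Answer: 9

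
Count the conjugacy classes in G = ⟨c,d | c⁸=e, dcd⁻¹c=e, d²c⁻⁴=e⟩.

The conjugacy classes (representative and size) are:
  [e] (size 1), [c⁷] (size 2), [c²] (size 2), [c⁵] (size 2), [c⁴] (size 1), [c²d⁻¹] (size 4), [c³d] (size 4).
Class equation: 1 + 2 + 2 + 2 + 1 + 4 + 4 = 16 = |G|. So G has 7 conjugacy classes.

Answer: 7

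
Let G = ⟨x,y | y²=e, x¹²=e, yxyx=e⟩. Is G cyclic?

Every cyclic group is abelian. But x·y = xy while y·x = x¹¹y, so x·y ≠ y·x and G is not abelian. Hence G is not cyclic.

Answer: No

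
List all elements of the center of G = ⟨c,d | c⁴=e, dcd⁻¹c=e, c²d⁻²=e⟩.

An element z ∈ Z(G) iff z commutes with every generator.
For example c² is central: (c²)·c = c³ = c·(c²); (c²)·d = d⁻¹ = d·(c²).
Whereas c ∉ Z(G) since c·d = cd ≠ cd⁻¹ = d·c.
Checking each of the 8 elements this way gives Z(G) = {e, c²}, of order 2.

Answer: {e, c²}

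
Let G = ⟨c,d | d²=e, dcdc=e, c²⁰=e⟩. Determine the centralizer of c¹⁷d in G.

⟨c¹⁷d⟩ ⊆ C_G(c¹⁷d) since powers of c¹⁷d commute with c¹⁷d; so |C_G(c¹⁷d)| ≥ |⟨c¹⁷d⟩| = 2.
By orbit–stabilizer, |C_G(c¹⁷d)| = |G| / |conj. class of c¹⁷d| = 40 / 10 = 4.
The 4 elements commuting with c¹⁷d are {e, c¹⁰, c⁷d, c¹⁷d}.

Answer: {e, c¹⁰, c⁷d, c¹⁷d}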